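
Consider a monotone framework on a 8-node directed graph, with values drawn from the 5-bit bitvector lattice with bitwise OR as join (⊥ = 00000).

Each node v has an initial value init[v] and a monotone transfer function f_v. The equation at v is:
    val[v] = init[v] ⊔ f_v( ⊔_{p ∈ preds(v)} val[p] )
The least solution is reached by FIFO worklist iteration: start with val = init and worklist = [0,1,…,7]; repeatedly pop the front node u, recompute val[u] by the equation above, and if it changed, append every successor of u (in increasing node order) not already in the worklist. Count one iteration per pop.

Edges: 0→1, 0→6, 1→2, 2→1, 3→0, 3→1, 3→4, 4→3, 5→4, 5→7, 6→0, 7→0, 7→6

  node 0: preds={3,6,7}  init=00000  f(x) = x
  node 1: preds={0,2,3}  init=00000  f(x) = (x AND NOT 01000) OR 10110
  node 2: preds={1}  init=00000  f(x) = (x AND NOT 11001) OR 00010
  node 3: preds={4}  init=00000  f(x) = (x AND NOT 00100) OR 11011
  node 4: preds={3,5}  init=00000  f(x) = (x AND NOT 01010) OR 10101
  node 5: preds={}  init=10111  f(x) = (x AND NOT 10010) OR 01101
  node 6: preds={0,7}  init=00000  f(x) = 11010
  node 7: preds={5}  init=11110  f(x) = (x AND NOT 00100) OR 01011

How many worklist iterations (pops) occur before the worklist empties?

15

Iteration log — 15 steps:
  step 1. node 0  ⊔preds=11110  new=11110  old=00000  +wl: 
  step 2. node 1  ⊔preds=11110  new=10110  old=00000  +wl: 
  step 3. node 2  ⊔preds=10110  new=00110  old=00000  +wl: 1
  step 4. node 3  ⊔preds=00000  new=11011  old=00000  +wl: 0
  step 5. node 4  ⊔preds=11111  new=10101  old=00000  +wl: 3
  step 6. node 5  ⊔preds=00000  new=11111  old=10111  +wl: 4
  step 7. node 6  ⊔preds=11110  new=11010  old=00000  +wl: 
  step 8. node 7  ⊔preds=11111  new=11111  old=11110  +wl: 6
  step 9. node 1  ⊔preds=11111  new=10111  old=10110  +wl: 2
  step 10. node 0  ⊔preds=11111  new=11111  old=11110  +wl: 1
  step 11. node 3  ⊔preds=10101  new=11011  stable
  step 12. node 4  ⊔preds=11111  new=10101  stable
  step 13. node 6  ⊔preds=11111  new=11010  stable
  step 14. node 2  ⊔preds=10111  new=00110  stable
  step 15. node 1  ⊔preds=11111  new=10111  stable

Least fixpoint reached:
  node 0: 11111
  node 1: 10111
  node 2: 00110
  node 3: 11011
  node 4: 10101
  node 5: 11111
  node 6: 11010
  node 7: 11111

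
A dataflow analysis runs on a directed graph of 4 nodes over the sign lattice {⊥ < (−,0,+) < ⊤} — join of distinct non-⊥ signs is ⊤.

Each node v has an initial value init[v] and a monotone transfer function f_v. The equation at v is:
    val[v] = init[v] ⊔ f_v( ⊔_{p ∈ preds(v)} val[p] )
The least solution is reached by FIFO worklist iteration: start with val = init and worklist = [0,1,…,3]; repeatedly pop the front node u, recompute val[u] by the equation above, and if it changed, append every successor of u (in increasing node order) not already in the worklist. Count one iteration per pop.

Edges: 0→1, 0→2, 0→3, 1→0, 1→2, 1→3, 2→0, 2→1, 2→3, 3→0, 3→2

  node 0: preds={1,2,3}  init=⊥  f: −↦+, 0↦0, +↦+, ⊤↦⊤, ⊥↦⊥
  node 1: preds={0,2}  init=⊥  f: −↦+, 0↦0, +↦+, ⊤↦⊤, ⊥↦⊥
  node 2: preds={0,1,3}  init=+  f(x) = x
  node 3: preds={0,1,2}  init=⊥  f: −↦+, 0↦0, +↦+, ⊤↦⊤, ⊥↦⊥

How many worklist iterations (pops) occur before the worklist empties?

6

Iteration log — 6 steps:
  step 1. node 0  ⊔preds=+  new=+  old=⊥  +wl: 
  step 2. node 1  ⊔preds=+  new=+  old=⊥  +wl: 0
  step 3. node 2  ⊔preds=+  new=+  stable
  step 4. node 3  ⊔preds=+  new=+  old=⊥  +wl: 2
  step 5. node 0  ⊔preds=+  new=+  stable
  step 6. node 2  ⊔preds=+  new=+  stable

Least fixpoint reached:
  node 0: +
  node 1: +
  node 2: +
  node 3: +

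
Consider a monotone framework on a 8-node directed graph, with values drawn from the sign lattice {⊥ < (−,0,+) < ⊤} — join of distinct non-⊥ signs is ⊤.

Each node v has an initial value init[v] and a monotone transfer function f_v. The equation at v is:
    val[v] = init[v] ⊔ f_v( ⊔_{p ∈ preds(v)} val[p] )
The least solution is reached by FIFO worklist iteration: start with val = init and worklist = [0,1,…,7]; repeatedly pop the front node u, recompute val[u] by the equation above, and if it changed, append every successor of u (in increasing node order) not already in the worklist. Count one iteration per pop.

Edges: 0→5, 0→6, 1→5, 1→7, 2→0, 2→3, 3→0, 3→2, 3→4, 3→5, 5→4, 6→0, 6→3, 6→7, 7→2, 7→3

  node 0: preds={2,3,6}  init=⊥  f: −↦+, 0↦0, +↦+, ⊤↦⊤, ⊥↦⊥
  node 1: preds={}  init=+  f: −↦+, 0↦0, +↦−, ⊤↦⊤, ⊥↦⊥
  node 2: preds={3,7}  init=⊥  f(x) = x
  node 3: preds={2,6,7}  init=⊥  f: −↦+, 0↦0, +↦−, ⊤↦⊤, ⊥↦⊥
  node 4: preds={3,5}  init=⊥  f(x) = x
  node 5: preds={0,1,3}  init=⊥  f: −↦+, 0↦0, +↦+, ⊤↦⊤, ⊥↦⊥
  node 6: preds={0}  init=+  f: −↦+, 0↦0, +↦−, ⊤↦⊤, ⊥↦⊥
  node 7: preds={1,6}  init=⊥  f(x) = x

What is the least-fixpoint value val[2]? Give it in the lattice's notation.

Iteration log — 17 steps:
  step 1. node 0  ⊔preds=+  new=+  old=⊥  +wl: 
  step 2. node 1  ⊔preds=⊥  new=+  stable
  step 3. node 2  ⊔preds=⊥  new=⊥  stable
  step 4. node 3  ⊔preds=+  new=−  old=⊥  +wl: 0,2
  step 5. node 4  ⊔preds=−  new=−  old=⊥  +wl: 
  step 6. node 5  ⊔preds=⊤  new=⊤  old=⊥  +wl: 4
  step 7. node 6  ⊔preds=+  new=⊤  old=+  +wl: 3
  step 8. node 7  ⊔preds=⊤  new=⊤  old=⊥  +wl: 
  step 9. node 0  ⊔preds=⊤  new=⊤  old=+  +wl: 5,6
  step 10. node 2  ⊔preds=⊤  new=⊤  old=⊥  +wl: 0
  step 11. node 4  ⊔preds=⊤  new=⊤  old=−  +wl: 
  step 12. node 3  ⊔preds=⊤  new=⊤  old=−  +wl: 2,4
  step 13. node 5  ⊔preds=⊤  new=⊤  stable
  step 14. node 6  ⊔preds=⊤  new=⊤  stable
  step 15. node 0  ⊔preds=⊤  new=⊤  stable
  step 16. node 2  ⊔preds=⊤  new=⊤  stable
  step 17. node 4  ⊔preds=⊤  new=⊤  stable

Least fixpoint reached:
  node 0: ⊤
  node 1: +
  node 2: ⊤
  node 3: ⊤
  node 4: ⊤
  node 5: ⊤
  node 6: ⊤
  node 7: ⊤

⊤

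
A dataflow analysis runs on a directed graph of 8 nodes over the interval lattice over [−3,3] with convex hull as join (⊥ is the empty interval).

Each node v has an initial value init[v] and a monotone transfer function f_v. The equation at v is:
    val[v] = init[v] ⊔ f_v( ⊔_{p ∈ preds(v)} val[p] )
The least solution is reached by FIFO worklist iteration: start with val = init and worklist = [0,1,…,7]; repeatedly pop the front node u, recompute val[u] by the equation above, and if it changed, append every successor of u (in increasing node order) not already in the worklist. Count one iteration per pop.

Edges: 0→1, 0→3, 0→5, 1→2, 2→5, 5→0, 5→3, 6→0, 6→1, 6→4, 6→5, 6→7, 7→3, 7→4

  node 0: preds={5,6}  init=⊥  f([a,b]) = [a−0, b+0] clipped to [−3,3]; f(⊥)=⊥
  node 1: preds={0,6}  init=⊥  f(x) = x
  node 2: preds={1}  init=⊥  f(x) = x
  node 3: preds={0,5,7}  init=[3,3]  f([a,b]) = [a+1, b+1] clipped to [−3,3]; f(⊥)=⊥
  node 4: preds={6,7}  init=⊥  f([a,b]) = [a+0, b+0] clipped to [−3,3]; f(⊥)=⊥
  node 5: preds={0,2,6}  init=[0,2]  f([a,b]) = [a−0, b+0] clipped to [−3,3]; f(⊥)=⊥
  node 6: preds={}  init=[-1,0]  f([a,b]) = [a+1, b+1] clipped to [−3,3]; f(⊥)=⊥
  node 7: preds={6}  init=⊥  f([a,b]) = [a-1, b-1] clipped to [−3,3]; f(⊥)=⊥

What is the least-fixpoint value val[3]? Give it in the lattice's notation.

Trace (11 dequeues):
  [1] u=0 | in [-1,2] | out [-1,2] | prev ⊥ | push {}
  [2] u=1 | in [-1,2] | out [-1,2] | prev ⊥ | push {}
  [3] u=2 | in [-1,2] | out [-1,2] | prev ⊥ | push {}
  [4] u=3 | in [-1,2] | out [0,3] | prev [3,3] | push {}
  [5] u=4 | in [-1,0] | out [-1,0] | prev ⊥ | push {}
  [6] u=5 | in [-1,2] | out [-1,2] | prev [0,2] | push {0,3}
  [7] u=6 | in ⊥ | out [-1,0] | ==
  [8] u=7 | in [-1,0] | out [-2,-1] | prev ⊥ | push {4}
  [9] u=0 | in [-1,2] | out [-1,2] | ==
  [10] u=3 | in [-2,2] | out [-1,3] | prev [0,3] | push {}
  [11] u=4 | in [-2,0] | out [-2,0] | prev [-1,0] | push {}

Converged values:
  [0] [-1,2]
  [1] [-1,2]
  [2] [-1,2]
  [3] [-1,3]
  [4] [-2,0]
  [5] [-1,2]
  [6] [-1,0]
  [7] [-2,-1]

[-1,3]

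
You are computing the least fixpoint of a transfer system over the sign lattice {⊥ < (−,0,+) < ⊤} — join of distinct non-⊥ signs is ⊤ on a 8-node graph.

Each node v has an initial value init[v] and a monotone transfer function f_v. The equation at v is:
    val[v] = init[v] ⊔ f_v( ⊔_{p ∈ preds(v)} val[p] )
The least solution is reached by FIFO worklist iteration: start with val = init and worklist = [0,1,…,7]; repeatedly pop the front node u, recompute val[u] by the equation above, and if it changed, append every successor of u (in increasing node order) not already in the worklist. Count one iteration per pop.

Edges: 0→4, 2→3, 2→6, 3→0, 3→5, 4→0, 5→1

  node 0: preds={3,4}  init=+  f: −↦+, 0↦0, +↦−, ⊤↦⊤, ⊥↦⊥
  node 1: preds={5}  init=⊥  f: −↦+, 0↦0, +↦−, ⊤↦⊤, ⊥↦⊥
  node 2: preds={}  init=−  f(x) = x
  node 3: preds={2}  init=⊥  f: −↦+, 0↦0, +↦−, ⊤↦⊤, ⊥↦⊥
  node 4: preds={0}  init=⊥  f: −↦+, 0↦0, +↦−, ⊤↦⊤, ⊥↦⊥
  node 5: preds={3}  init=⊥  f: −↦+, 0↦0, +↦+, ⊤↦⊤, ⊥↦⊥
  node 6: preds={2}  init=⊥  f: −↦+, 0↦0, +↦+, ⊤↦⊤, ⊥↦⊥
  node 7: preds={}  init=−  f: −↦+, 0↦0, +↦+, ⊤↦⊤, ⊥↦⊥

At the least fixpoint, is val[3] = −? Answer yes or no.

Trace (12 dequeues):
  [1] u=0 | in ⊥ | out + | ==
  [2] u=1 | in ⊥ | out ⊥ | ==
  [3] u=2 | in ⊥ | out − | ==
  [4] u=3 | in − | out + | prev ⊥ | push {0}
  [5] u=4 | in + | out − | prev ⊥ | push {}
  [6] u=5 | in + | out + | prev ⊥ | push {1}
  [7] u=6 | in − | out + | prev ⊥ | push {}
  [8] u=7 | in ⊥ | out − | ==
  [9] u=0 | in ⊤ | out ⊤ | prev + | push {4}
  [10] u=1 | in + | out − | prev ⊥ | push {}
  [11] u=4 | in ⊤ | out ⊤ | prev − | push {0}
  [12] u=0 | in ⊤ | out ⊤ | ==

Converged values:
  [0] ⊤
  [1] −
  [2] −
  [3] +
  [4] ⊤
  [5] +
  [6] +
  [7] −

no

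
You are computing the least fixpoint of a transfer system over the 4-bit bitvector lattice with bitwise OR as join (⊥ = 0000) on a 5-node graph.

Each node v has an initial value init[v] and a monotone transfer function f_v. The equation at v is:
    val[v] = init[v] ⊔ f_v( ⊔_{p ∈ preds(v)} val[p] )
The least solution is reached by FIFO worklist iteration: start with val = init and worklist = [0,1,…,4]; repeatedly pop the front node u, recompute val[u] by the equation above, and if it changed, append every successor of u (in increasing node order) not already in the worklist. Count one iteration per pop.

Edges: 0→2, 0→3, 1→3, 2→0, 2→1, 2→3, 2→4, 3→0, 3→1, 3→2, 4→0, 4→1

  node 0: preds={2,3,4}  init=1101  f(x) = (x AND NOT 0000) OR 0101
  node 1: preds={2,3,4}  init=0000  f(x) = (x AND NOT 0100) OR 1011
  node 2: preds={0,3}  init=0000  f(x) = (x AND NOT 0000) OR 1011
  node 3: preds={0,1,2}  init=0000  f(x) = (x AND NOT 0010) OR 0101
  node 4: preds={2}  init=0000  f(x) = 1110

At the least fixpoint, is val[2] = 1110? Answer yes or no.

no

Worklist (9 pops):
  #1 pop 0: in=0000 → 1101 (no change)
  #2 pop 1: in=0000 → 1011 (was 0000); enqueue []
  #3 pop 2: in=1101 → 1111 (was 0000); enqueue [0,1]
  #4 pop 3: in=1111 → 1101 (was 0000); enqueue [2]
  #5 pop 4: in=1111 → 1110 (was 0000); enqueue []
  #6 pop 0: in=1111 → 1111 (was 1101); enqueue [3]
  #7 pop 1: in=1111 → 1011 (no change)
  #8 pop 2: in=1111 → 1111 (no change)
  #9 pop 3: in=1111 → 1101 (no change)

Fixpoint:
  val[0] = 1111
  val[1] = 1011
  val[2] = 1111
  val[3] = 1101
  val[4] = 1110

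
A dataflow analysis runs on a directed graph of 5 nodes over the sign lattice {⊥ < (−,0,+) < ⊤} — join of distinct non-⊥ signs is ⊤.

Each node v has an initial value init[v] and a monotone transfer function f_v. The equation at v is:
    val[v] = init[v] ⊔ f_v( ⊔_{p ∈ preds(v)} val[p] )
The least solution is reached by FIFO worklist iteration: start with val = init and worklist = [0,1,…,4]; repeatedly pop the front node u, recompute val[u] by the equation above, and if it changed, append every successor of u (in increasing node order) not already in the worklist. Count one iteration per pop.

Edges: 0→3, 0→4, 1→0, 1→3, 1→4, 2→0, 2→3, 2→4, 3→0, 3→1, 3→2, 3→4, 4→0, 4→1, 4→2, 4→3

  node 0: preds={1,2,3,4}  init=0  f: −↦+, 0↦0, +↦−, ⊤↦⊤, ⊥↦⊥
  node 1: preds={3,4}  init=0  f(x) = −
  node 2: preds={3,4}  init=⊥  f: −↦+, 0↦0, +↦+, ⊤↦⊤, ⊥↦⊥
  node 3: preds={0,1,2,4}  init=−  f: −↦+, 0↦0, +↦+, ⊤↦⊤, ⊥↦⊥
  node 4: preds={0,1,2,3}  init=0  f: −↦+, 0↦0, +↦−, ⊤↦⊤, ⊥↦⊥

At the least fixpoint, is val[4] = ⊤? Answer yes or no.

Iteration log — 9 steps:
  step 1. node 0  ⊔preds=⊤  new=⊤  old=0  +wl: 
  step 2. node 1  ⊔preds=⊤  new=⊤  old=0  +wl: 0
  step 3. node 2  ⊔preds=⊤  new=⊤  old=⊥  +wl: 
  step 4. node 3  ⊔preds=⊤  new=⊤  old=−  +wl: 1,2
  step 5. node 4  ⊔preds=⊤  new=⊤  old=0  +wl: 3
  step 6. node 0  ⊔preds=⊤  new=⊤  stable
  step 7. node 1  ⊔preds=⊤  new=⊤  stable
  step 8. node 2  ⊔preds=⊤  new=⊤  stable
  step 9. node 3  ⊔preds=⊤  new=⊤  stable

Least fixpoint reached:
  node 0: ⊤
  node 1: ⊤
  node 2: ⊤
  node 3: ⊤
  node 4: ⊤

yes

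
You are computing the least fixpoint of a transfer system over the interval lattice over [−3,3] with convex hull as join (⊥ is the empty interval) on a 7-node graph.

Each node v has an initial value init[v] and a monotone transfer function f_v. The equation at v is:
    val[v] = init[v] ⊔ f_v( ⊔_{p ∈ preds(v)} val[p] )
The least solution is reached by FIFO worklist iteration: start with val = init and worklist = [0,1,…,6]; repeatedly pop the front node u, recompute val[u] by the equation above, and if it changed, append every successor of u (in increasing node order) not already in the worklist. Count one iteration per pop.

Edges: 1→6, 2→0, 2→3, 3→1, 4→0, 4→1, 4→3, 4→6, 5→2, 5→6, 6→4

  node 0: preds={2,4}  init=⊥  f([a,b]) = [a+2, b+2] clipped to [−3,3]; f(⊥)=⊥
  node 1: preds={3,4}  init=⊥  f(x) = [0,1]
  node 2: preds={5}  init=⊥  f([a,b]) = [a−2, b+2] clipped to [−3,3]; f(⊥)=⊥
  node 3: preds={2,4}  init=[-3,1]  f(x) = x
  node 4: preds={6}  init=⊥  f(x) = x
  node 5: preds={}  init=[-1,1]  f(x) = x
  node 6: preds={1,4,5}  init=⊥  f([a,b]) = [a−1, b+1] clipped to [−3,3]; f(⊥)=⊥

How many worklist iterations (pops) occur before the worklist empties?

19

Iteration log — 19 steps:
  step 1. node 0  ⊔preds=⊥  new=⊥  stable
  step 2. node 1  ⊔preds=[-3,1]  new=[0,1]  old=⊥  +wl: 
  step 3. node 2  ⊔preds=[-1,1]  new=[-3,3]  old=⊥  +wl: 0
  step 4. node 3  ⊔preds=[-3,3]  new=[-3,3]  old=[-3,1]  +wl: 1
  step 5. node 4  ⊔preds=⊥  new=⊥  stable
  step 6. node 5  ⊔preds=⊥  new=[-1,1]  stable
  step 7. node 6  ⊔preds=[-1,1]  new=[-2,2]  old=⊥  +wl: 4
  step 8. node 0  ⊔preds=[-3,3]  new=[-1,3]  old=⊥  +wl: 
  step 9. node 1  ⊔preds=[-3,3]  new=[0,1]  stable
  step 10. node 4  ⊔preds=[-2,2]  new=[-2,2]  old=⊥  +wl: 0,1,3,6
  step 11. node 0  ⊔preds=[-3,3]  new=[-1,3]  stable
  step 12. node 1  ⊔preds=[-3,3]  new=[0,1]  stable
  step 13. node 3  ⊔preds=[-3,3]  new=[-3,3]  stable
  step 14. node 6  ⊔preds=[-2,2]  new=[-3,3]  old=[-2,2]  +wl: 4
  step 15. node 4  ⊔preds=[-3,3]  new=[-3,3]  old=[-2,2]  +wl: 0,1,3,6
  step 16. node 0  ⊔preds=[-3,3]  new=[-1,3]  stable
  step 17. node 1  ⊔preds=[-3,3]  new=[0,1]  stable
  step 18. node 3  ⊔preds=[-3,3]  new=[-3,3]  stable
  step 19. node 6  ⊔preds=[-3,3]  new=[-3,3]  stable

Least fixpoint reached:
  node 0: [-1,3]
  node 1: [0,1]
  node 2: [-3,3]
  node 3: [-3,3]
  node 4: [-3,3]
  node 5: [-1,1]
  node 6: [-3,3]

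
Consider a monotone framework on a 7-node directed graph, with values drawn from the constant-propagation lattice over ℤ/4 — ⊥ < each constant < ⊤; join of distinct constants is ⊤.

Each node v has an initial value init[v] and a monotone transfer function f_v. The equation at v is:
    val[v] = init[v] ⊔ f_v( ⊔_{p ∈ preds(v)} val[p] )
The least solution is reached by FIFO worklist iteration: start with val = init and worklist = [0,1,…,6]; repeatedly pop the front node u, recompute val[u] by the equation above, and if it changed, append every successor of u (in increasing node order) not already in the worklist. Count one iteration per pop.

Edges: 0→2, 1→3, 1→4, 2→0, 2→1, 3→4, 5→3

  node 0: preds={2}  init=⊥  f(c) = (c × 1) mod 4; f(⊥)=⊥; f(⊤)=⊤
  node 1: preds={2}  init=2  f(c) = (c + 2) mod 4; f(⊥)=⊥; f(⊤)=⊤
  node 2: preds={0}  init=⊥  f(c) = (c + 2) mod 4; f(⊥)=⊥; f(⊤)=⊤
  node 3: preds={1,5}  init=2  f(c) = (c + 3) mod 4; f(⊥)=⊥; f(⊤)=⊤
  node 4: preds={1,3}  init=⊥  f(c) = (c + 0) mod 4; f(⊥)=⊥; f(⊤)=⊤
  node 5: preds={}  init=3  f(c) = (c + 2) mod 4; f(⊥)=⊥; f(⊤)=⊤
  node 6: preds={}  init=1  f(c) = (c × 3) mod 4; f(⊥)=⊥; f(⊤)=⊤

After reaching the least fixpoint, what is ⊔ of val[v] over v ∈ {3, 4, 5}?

Trace (7 dequeues):
  [1] u=0 | in ⊥ | out ⊥ | ==
  [2] u=1 | in ⊥ | out 2 | ==
  [3] u=2 | in ⊥ | out ⊥ | ==
  [4] u=3 | in ⊤ | out ⊤ | prev 2 | push {}
  [5] u=4 | in ⊤ | out ⊤ | prev ⊥ | push {}
  [6] u=5 | in ⊥ | out 3 | ==
  [7] u=6 | in ⊥ | out 1 | ==

Converged values:
  [0] ⊥
  [1] 2
  [2] ⊥
  [3] ⊤
  [4] ⊤
  [5] 3
  [6] 1

⊤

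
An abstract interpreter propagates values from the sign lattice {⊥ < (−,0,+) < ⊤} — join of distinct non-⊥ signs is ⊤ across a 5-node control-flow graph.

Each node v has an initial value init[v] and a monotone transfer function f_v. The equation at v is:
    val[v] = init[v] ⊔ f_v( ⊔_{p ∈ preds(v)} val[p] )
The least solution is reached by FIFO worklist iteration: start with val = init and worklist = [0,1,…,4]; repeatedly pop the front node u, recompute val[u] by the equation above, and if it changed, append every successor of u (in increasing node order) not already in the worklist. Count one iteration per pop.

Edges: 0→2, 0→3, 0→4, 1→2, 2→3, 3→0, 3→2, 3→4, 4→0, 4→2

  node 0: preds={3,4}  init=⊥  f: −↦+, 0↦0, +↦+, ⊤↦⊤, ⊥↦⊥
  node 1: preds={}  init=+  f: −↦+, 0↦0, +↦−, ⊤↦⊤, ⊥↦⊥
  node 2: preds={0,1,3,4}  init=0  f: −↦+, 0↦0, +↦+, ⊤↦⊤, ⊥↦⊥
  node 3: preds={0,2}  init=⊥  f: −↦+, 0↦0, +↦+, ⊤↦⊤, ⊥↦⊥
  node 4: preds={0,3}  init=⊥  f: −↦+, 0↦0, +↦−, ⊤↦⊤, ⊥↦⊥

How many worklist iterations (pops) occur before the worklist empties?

Iteration log — 9 steps:
  step 1. node 0  ⊔preds=⊥  new=⊥  stable
  step 2. node 1  ⊔preds=⊥  new=+  stable
  step 3. node 2  ⊔preds=+  new=⊤  old=0  +wl: 
  step 4. node 3  ⊔preds=⊤  new=⊤  old=⊥  +wl: 0,2
  step 5. node 4  ⊔preds=⊤  new=⊤  old=⊥  +wl: 
  step 6. node 0  ⊔preds=⊤  new=⊤  old=⊥  +wl: 3,4
  step 7. node 2  ⊔preds=⊤  new=⊤  stable
  step 8. node 3  ⊔preds=⊤  new=⊤  stable
  step 9. node 4  ⊔preds=⊤  new=⊤  stable

Least fixpoint reached:
  node 0: ⊤
  node 1: +
  node 2: ⊤
  node 3: ⊤
  node 4: ⊤

9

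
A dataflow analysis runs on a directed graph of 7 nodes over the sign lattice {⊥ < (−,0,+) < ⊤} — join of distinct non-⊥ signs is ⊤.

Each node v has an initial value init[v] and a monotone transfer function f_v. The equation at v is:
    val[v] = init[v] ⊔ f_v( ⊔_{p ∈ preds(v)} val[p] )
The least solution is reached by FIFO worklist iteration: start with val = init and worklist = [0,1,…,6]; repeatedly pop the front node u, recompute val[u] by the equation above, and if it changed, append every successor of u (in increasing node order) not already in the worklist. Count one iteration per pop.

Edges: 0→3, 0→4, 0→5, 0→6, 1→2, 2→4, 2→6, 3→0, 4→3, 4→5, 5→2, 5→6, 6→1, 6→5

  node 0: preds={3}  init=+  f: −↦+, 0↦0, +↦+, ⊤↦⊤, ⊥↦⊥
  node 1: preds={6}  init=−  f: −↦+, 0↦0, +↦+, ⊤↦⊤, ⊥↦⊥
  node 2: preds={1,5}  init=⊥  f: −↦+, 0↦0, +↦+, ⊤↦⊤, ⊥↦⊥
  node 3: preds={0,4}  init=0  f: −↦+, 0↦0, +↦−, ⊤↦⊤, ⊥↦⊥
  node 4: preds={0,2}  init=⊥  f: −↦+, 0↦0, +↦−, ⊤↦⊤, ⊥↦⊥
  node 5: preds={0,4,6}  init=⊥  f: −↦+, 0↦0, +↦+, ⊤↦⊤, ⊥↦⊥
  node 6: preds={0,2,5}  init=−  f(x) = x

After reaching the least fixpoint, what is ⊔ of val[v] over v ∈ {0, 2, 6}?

Worklist (12 pops):
  #1 pop 0: in=0 → ⊤ (was +); enqueue []
  #2 pop 1: in=− → ⊤ (was −); enqueue []
  #3 pop 2: in=⊤ → ⊤ (was ⊥); enqueue []
  #4 pop 3: in=⊤ → ⊤ (was 0); enqueue [0]
  #5 pop 4: in=⊤ → ⊤ (was ⊥); enqueue [3]
  #6 pop 5: in=⊤ → ⊤ (was ⊥); enqueue [2]
  #7 pop 6: in=⊤ → ⊤ (was −); enqueue [1,5]
  #8 pop 0: in=⊤ → ⊤ (no change)
  #9 pop 3: in=⊤ → ⊤ (no change)
  #10 pop 2: in=⊤ → ⊤ (no change)
  #11 pop 1: in=⊤ → ⊤ (no change)
  #12 pop 5: in=⊤ → ⊤ (no change)

Fixpoint:
  val[0] = ⊤
  val[1] = ⊤
  val[2] = ⊤
  val[3] = ⊤
  val[4] = ⊤
  val[5] = ⊤
  val[6] = ⊤

⊤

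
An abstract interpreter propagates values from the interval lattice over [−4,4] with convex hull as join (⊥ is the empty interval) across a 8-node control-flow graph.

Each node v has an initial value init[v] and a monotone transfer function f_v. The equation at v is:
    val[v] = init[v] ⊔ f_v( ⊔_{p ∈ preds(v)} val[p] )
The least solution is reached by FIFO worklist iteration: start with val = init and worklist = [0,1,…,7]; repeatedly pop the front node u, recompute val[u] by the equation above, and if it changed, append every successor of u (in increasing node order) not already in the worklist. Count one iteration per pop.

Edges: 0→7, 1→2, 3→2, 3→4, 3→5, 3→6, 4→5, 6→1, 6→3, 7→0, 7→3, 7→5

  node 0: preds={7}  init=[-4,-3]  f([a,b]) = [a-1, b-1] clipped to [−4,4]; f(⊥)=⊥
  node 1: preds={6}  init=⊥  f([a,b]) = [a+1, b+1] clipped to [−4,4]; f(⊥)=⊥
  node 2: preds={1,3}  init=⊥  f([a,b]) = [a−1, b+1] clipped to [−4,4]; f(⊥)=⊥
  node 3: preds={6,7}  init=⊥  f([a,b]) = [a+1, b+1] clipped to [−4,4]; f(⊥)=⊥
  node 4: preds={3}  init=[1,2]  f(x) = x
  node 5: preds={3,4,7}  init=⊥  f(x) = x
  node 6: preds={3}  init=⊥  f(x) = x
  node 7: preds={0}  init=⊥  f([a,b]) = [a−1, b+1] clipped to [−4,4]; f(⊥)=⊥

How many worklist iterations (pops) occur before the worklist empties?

47

Trace (47 dequeues):
  [1] u=0 | in ⊥ | out [-4,-3] | ==
  [2] u=1 | in ⊥ | out ⊥ | ==
  [3] u=2 | in ⊥ | out ⊥ | ==
  [4] u=3 | in ⊥ | out ⊥ | ==
  [5] u=4 | in ⊥ | out [1,2] | ==
  [6] u=5 | in [1,2] | out [1,2] | prev ⊥ | push {}
  [7] u=6 | in ⊥ | out ⊥ | ==
  [8] u=7 | in [-4,-3] | out [-4,-2] | prev ⊥ | push {0,3,5}
  [9] u=0 | in [-4,-2] | out [-4,-3] | ==
  [10] u=3 | in [-4,-2] | out [-3,-1] | prev ⊥ | push {2,4,6}
  [11] u=5 | in [-4,2] | out [-4,2] | prev [1,2] | push {}
  [12] u=2 | in [-3,-1] | out [-4,0] | prev ⊥ | push {}
  [13] u=4 | in [-3,-1] | out [-3,2] | prev [1,2] | push {5}
  [14] u=6 | in [-3,-1] | out [-3,-1] | prev ⊥ | push {1,3}
  [15] u=5 | in [-4,2] | out [-4,2] | ==
  [16] u=1 | in [-3,-1] | out [-2,0] | prev ⊥ | push {2}
  [17] u=3 | in [-4,-1] | out [-3,0] | prev [-3,-1] | push {4,5,6}
  [18] u=2 | in [-3,0] | out [-4,1] | prev [-4,0] | push {}
  [19] u=4 | in [-3,0] | out [-3,2] | ==
  [20] u=5 | in [-4,2] | out [-4,2] | ==
  [21] u=6 | in [-3,0] | out [-3,0] | prev [-3,-1] | push {1,3}
  [22] u=1 | in [-3,0] | out [-2,1] | prev [-2,0] | push {2}
  [23] u=3 | in [-4,0] | out [-3,1] | prev [-3,0] | push {4,5,6}
  [24] u=2 | in [-3,1] | out [-4,2] | prev [-4,1] | push {}
  [25] u=4 | in [-3,1] | out [-3,2] | ==
  [26] u=5 | in [-4,2] | out [-4,2] | ==
  [27] u=6 | in [-3,1] | out [-3,1] | prev [-3,0] | push {1,3}
  [28] u=1 | in [-3,1] | out [-2,2] | prev [-2,1] | push {2}
  [29] u=3 | in [-4,1] | out [-3,2] | prev [-3,1] | push {4,5,6}
  [30] u=2 | in [-3,2] | out [-4,3] | prev [-4,2] | push {}
  [31] u=4 | in [-3,2] | out [-3,2] | ==
  [32] u=5 | in [-4,2] | out [-4,2] | ==
  [33] u=6 | in [-3,2] | out [-3,2] | prev [-3,1] | push {1,3}
  [34] u=1 | in [-3,2] | out [-2,3] | prev [-2,2] | push {2}
  [35] u=3 | in [-4,2] | out [-3,3] | prev [-3,2] | push {4,5,6}
  [36] u=2 | in [-3,3] | out [-4,4] | prev [-4,3] | push {}
  [37] u=4 | in [-3,3] | out [-3,3] | prev [-3,2] | push {}
  [38] u=5 | in [-4,3] | out [-4,3] | prev [-4,2] | push {}
  [39] u=6 | in [-3,3] | out [-3,3] | prev [-3,2] | push {1,3}
  [40] u=1 | in [-3,3] | out [-2,4] | prev [-2,3] | push {2}
  [41] u=3 | in [-4,3] | out [-3,4] | prev [-3,3] | push {4,5,6}
  [42] u=2 | in [-3,4] | out [-4,4] | ==
  [43] u=4 | in [-3,4] | out [-3,4] | prev [-3,3] | push {}
  [44] u=5 | in [-4,4] | out [-4,4] | prev [-4,3] | push {}
  [45] u=6 | in [-3,4] | out [-3,4] | prev [-3,3] | push {1,3}
  [46] u=1 | in [-3,4] | out [-2,4] | ==
  [47] u=3 | in [-4,4] | out [-3,4] | ==

Converged values:
  [0] [-4,-3]
  [1] [-2,4]
  [2] [-4,4]
  [3] [-3,4]
  [4] [-3,4]
  [5] [-4,4]
  [6] [-3,4]
  [7] [-4,-2]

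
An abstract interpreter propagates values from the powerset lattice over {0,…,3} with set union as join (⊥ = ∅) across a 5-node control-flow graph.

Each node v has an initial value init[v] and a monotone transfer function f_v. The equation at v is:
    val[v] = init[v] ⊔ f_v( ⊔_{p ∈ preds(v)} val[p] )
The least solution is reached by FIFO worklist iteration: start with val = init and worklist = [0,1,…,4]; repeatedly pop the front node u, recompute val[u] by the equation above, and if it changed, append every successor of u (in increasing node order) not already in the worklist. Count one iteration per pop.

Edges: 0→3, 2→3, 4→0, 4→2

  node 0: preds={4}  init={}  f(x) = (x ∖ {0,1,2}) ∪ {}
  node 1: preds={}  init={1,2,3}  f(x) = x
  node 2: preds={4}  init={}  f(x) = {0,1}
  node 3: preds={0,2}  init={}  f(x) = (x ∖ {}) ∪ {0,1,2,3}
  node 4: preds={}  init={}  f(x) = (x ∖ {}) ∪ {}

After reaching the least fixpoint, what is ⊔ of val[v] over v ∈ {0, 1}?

{1,2,3}

Iteration log — 5 steps:
  step 1. node 0  ⊔preds={}  new={}  stable
  step 2. node 1  ⊔preds={}  new={1,2,3}  stable
  step 3. node 2  ⊔preds={}  new={0,1}  old={}  +wl: 
  step 4. node 3  ⊔preds={0,1}  new={0,1,2,3}  old={}  +wl: 
  step 5. node 4  ⊔preds={}  new={}  stable

Least fixpoint reached:
  node 0: {}
  node 1: {1,2,3}
  node 2: {0,1}
  node 3: {0,1,2,3}
  node 4: {}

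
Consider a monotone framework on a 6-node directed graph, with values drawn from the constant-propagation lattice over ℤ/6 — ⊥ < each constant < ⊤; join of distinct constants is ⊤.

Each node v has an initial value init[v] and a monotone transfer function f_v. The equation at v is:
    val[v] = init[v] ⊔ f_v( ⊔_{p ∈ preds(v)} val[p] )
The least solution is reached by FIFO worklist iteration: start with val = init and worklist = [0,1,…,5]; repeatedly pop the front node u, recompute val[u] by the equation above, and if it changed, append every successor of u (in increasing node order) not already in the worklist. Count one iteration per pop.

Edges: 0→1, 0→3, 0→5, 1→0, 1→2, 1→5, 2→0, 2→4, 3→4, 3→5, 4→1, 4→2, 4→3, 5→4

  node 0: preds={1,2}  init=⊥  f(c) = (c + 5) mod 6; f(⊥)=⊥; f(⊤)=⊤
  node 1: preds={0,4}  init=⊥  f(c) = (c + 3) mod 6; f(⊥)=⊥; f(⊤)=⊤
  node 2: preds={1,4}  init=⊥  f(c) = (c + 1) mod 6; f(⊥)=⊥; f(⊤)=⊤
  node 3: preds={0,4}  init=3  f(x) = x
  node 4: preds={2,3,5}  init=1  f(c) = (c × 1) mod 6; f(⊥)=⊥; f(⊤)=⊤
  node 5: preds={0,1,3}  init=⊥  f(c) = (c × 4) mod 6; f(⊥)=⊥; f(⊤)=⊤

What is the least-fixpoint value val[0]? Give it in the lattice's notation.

⊤

Trace (13 dequeues):
  [1] u=0 | in ⊥ | out ⊥ | ==
  [2] u=1 | in 1 | out 4 | prev ⊥ | push {0}
  [3] u=2 | in ⊤ | out ⊤ | prev ⊥ | push {}
  [4] u=3 | in 1 | out ⊤ | prev 3 | push {}
  [5] u=4 | in ⊤ | out ⊤ | prev 1 | push {1,2,3}
  [6] u=5 | in ⊤ | out ⊤ | prev ⊥ | push {4}
  [7] u=0 | in ⊤ | out ⊤ | prev ⊥ | push {5}
  [8] u=1 | in ⊤ | out ⊤ | prev 4 | push {0}
  [9] u=2 | in ⊤ | out ⊤ | ==
  [10] u=3 | in ⊤ | out ⊤ | ==
  [11] u=4 | in ⊤ | out ⊤ | ==
  [12] u=5 | in ⊤ | out ⊤ | ==
  [13] u=0 | in ⊤ | out ⊤ | ==

Converged values:
  [0] ⊤
  [1] ⊤
  [2] ⊤
  [3] ⊤
  [4] ⊤
  [5] ⊤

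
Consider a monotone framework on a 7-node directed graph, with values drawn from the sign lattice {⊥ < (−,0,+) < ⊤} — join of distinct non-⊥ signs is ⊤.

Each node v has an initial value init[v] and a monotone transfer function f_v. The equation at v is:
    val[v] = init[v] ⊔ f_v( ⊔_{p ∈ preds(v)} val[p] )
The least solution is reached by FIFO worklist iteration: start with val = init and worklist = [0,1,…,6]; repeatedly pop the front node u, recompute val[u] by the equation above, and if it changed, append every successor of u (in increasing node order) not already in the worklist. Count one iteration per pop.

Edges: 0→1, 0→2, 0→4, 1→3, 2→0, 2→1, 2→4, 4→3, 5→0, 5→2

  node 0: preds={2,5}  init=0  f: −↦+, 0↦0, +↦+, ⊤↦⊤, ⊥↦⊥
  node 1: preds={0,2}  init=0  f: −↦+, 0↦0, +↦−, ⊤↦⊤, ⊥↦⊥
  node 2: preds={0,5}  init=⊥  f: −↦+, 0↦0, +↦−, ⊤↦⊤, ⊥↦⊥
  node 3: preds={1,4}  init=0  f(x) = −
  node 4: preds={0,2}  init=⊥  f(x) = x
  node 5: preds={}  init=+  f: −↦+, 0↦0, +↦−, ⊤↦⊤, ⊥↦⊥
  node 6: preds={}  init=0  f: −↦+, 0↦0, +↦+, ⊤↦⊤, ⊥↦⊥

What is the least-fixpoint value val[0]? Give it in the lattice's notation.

⊤

Worklist (10 pops):
  #1 pop 0: in=+ → ⊤ (was 0); enqueue []
  #2 pop 1: in=⊤ → ⊤ (was 0); enqueue []
  #3 pop 2: in=⊤ → ⊤ (was ⊥); enqueue [0,1]
  #4 pop 3: in=⊤ → ⊤ (was 0); enqueue []
  #5 pop 4: in=⊤ → ⊤ (was ⊥); enqueue [3]
  #6 pop 5: in=⊥ → + (no change)
  #7 pop 6: in=⊥ → 0 (no change)
  #8 pop 0: in=⊤ → ⊤ (no change)
  #9 pop 1: in=⊤ → ⊤ (no change)
  #10 pop 3: in=⊤ → ⊤ (no change)

Fixpoint:
  val[0] = ⊤
  val[1] = ⊤
  val[2] = ⊤
  val[3] = ⊤
  val[4] = ⊤
  val[5] = +
  val[6] = 0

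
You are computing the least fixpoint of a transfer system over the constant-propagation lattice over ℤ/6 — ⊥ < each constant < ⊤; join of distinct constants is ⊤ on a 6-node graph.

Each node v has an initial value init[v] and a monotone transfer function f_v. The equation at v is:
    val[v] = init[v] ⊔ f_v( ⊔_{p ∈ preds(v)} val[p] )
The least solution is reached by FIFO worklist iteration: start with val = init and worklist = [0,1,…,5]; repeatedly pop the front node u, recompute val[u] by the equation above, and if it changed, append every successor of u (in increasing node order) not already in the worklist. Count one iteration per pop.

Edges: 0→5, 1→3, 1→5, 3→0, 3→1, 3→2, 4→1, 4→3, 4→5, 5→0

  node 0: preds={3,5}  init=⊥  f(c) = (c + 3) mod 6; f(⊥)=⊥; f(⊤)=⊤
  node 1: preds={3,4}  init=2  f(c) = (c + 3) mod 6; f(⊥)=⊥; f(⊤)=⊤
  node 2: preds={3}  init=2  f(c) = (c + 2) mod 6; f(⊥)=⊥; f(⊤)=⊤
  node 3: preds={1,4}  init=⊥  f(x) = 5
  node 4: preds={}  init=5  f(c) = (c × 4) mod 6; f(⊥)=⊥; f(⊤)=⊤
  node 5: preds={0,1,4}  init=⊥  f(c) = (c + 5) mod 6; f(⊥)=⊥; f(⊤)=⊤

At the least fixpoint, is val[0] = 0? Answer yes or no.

no

Iteration log — 10 steps:
  step 1. node 0  ⊔preds=⊥  new=⊥  stable
  step 2. node 1  ⊔preds=5  new=2  stable
  step 3. node 2  ⊔preds=⊥  new=2  stable
  step 4. node 3  ⊔preds=⊤  new=5  old=⊥  +wl: 0,1,2
  step 5. node 4  ⊔preds=⊥  new=5  stable
  step 6. node 5  ⊔preds=⊤  new=⊤  old=⊥  +wl: 
  step 7. node 0  ⊔preds=⊤  new=⊤  old=⊥  +wl: 5
  step 8. node 1  ⊔preds=5  new=2  stable
  step 9. node 2  ⊔preds=5  new=⊤  old=2  +wl: 
  step 10. node 5  ⊔preds=⊤  new=⊤  stable

Least fixpoint reached:
  node 0: ⊤
  node 1: 2
  node 2: ⊤
  node 3: 5
  node 4: 5
  node 5: ⊤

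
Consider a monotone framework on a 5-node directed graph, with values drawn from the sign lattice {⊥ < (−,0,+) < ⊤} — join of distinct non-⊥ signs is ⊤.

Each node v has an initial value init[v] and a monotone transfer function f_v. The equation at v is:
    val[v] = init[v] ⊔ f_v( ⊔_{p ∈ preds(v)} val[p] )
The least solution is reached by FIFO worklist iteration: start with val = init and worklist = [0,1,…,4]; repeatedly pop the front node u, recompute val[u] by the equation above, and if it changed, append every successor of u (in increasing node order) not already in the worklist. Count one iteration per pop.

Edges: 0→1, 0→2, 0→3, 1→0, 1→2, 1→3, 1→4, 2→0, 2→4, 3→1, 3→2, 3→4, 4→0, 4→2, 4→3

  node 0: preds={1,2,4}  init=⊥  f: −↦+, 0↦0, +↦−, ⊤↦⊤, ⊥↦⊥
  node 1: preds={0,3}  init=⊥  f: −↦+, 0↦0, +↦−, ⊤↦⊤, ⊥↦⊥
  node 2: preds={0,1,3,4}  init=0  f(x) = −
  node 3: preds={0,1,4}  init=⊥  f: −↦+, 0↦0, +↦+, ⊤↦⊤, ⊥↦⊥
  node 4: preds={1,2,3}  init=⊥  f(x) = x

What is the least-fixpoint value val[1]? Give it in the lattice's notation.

⊤

Iteration log — 13 steps:
  step 1. node 0  ⊔preds=0  new=0  old=⊥  +wl: 
  step 2. node 1  ⊔preds=0  new=0  old=⊥  +wl: 0
  step 3. node 2  ⊔preds=0  new=⊤  old=0  +wl: 
  step 4. node 3  ⊔preds=0  new=0  old=⊥  +wl: 1,2
  step 5. node 4  ⊔preds=⊤  new=⊤  old=⊥  +wl: 3
  step 6. node 0  ⊔preds=⊤  new=⊤  old=0  +wl: 
  step 7. node 1  ⊔preds=⊤  new=⊤  old=0  +wl: 0,4
  step 8. node 2  ⊔preds=⊤  new=⊤  stable
  step 9. node 3  ⊔preds=⊤  new=⊤  old=0  +wl: 1,2
  step 10. node 0  ⊔preds=⊤  new=⊤  stable
  step 11. node 4  ⊔preds=⊤  new=⊤  stable
  step 12. node 1  ⊔preds=⊤  new=⊤  stable
  step 13. node 2  ⊔preds=⊤  new=⊤  stable

Least fixpoint reached:
  node 0: ⊤
  node 1: ⊤
  node 2: ⊤
  node 3: ⊤
  node 4: ⊤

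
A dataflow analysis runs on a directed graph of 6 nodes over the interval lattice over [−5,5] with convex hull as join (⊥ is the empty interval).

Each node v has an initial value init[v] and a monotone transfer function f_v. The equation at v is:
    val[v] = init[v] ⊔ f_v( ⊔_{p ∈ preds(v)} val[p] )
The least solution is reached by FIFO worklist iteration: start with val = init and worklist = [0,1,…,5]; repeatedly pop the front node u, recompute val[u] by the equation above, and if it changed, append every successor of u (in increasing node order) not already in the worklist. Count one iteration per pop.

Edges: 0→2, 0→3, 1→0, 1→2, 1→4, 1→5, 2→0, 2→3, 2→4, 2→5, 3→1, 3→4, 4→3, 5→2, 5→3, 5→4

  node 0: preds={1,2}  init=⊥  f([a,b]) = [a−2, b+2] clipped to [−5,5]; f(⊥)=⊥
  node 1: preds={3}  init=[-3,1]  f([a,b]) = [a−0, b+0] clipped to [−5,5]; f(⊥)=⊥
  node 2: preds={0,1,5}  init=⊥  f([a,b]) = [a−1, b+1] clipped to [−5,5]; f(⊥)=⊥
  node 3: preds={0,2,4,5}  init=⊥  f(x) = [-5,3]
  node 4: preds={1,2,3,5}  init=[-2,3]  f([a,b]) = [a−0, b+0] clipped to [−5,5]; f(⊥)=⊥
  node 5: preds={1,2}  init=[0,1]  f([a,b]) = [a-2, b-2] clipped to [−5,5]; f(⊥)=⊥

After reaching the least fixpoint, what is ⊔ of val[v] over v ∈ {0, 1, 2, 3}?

Trace (16 dequeues):
  [1] u=0 | in [-3,1] | out [-5,3] | prev ⊥ | push {}
  [2] u=1 | in ⊥ | out [-3,1] | ==
  [3] u=2 | in [-5,3] | out [-5,4] | prev ⊥ | push {0}
  [4] u=3 | in [-5,4] | out [-5,3] | prev ⊥ | push {1}
  [5] u=4 | in [-5,4] | out [-5,4] | prev [-2,3] | push {3}
  [6] u=5 | in [-5,4] | out [-5,2] | prev [0,1] | push {2,4}
  [7] u=0 | in [-5,4] | out [-5,5] | prev [-5,3] | push {}
  [8] u=1 | in [-5,3] | out [-5,3] | prev [-3,1] | push {0,5}
  [9] u=3 | in [-5,5] | out [-5,3] | ==
  [10] u=2 | in [-5,5] | out [-5,5] | prev [-5,4] | push {3}
  [11] u=4 | in [-5,5] | out [-5,5] | prev [-5,4] | push {}
  [12] u=0 | in [-5,5] | out [-5,5] | ==
  [13] u=5 | in [-5,5] | out [-5,3] | prev [-5,2] | push {2,4}
  [14] u=3 | in [-5,5] | out [-5,3] | ==
  [15] u=2 | in [-5,5] | out [-5,5] | ==
  [16] u=4 | in [-5,5] | out [-5,5] | ==

Converged values:
  [0] [-5,5]
  [1] [-5,3]
  [2] [-5,5]
  [3] [-5,3]
  [4] [-5,5]
  [5] [-5,3]

[-5,5]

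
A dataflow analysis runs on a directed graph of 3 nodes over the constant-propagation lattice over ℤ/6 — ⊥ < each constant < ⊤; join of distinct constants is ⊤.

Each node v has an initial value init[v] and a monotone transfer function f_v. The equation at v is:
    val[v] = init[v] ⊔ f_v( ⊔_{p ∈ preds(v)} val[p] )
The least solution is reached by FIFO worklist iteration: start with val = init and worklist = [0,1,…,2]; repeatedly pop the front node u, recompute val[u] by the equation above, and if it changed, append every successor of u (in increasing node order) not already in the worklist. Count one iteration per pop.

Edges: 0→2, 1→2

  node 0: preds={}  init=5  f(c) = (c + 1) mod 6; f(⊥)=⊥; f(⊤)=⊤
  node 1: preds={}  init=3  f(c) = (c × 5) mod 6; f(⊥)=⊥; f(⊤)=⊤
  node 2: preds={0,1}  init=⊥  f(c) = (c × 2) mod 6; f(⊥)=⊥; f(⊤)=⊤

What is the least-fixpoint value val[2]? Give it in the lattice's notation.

Trace (3 dequeues):
  [1] u=0 | in ⊥ | out 5 | ==
  [2] u=1 | in ⊥ | out 3 | ==
  [3] u=2 | in ⊤ | out ⊤ | prev ⊥ | push {}

Converged values:
  [0] 5
  [1] 3
  [2] ⊤

⊤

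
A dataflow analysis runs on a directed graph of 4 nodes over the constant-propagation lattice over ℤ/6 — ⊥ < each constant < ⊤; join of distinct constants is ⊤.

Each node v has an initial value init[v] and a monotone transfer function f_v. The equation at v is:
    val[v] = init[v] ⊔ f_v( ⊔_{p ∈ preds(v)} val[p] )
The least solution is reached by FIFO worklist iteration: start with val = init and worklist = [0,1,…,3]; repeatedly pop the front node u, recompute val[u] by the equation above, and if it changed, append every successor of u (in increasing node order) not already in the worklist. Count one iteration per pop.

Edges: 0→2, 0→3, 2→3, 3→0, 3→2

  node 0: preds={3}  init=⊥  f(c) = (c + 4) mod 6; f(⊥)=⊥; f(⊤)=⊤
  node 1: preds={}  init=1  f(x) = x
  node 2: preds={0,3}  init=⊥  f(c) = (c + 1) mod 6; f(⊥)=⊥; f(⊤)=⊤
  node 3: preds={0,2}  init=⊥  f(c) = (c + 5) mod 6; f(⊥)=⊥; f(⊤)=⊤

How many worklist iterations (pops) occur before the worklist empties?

4

Worklist (4 pops):
  #1 pop 0: in=⊥ → ⊥ (no change)
  #2 pop 1: in=⊥ → 1 (no change)
  #3 pop 2: in=⊥ → ⊥ (no change)
  #4 pop 3: in=⊥ → ⊥ (no change)

Fixpoint:
  val[0] = ⊥
  val[1] = 1
  val[2] = ⊥
  val[3] = ⊥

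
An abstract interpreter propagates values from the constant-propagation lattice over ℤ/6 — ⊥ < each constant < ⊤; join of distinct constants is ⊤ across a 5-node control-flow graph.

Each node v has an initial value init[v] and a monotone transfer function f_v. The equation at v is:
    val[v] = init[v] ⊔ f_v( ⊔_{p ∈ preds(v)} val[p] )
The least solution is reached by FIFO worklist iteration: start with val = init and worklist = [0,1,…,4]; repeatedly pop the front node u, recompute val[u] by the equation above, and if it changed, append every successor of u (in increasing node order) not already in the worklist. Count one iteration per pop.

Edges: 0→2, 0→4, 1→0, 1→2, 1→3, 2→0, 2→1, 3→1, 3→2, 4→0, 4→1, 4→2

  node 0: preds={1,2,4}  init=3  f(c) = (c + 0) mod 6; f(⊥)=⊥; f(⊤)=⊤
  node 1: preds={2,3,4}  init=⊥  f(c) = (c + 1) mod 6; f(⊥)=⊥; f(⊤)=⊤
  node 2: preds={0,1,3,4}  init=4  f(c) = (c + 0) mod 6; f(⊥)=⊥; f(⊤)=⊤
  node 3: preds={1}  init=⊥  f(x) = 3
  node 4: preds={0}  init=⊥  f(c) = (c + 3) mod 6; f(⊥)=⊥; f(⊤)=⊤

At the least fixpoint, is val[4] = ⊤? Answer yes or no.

yes

Worklist (10 pops):
  #1 pop 0: in=4 → ⊤ (was 3); enqueue []
  #2 pop 1: in=4 → 5 (was ⊥); enqueue [0]
  #3 pop 2: in=⊤ → ⊤ (was 4); enqueue [1]
  #4 pop 3: in=5 → 3 (was ⊥); enqueue [2]
  #5 pop 4: in=⊤ → ⊤ (was ⊥); enqueue []
  #6 pop 0: in=⊤ → ⊤ (no change)
  #7 pop 1: in=⊤ → ⊤ (was 5); enqueue [0,3]
  #8 pop 2: in=⊤ → ⊤ (no change)
  #9 pop 0: in=⊤ → ⊤ (no change)
  #10 pop 3: in=⊤ → 3 (no change)

Fixpoint:
  val[0] = ⊤
  val[1] = ⊤
  val[2] = ⊤
  val[3] = 3
  val[4] = ⊤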